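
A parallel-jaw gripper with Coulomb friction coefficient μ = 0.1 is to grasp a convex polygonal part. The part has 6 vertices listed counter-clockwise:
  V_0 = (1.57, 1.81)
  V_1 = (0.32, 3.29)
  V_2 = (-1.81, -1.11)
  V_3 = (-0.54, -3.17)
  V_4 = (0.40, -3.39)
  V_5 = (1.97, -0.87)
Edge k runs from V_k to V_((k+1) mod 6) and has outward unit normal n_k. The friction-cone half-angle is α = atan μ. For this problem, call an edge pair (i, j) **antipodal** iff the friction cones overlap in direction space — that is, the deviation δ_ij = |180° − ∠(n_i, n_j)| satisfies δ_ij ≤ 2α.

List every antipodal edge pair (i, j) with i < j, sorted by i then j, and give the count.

α = atan 0.1 = 5.71°;  2α = 11.42°
n_0 = (+0.7640, +0.6452)
n_1 = (-0.9001, +0.4357)
n_2 = (-0.8512, -0.5248)
n_3 = (-0.2279, -0.9737)
n_4 = (+0.8488, -0.5288)
n_5 = (+0.9890, +0.1476)
  (0,1): δ = 66.02°  ·
  (0,2): δ = 8.53°  ✓
  (0,3): δ = 36.64°  ·
  (0,4): δ = 107.89°  ·
  (0,5): δ = 148.30°  ·
  (1,2): δ = 122.51°  ·
  (1,3): δ = 77.34°  ·
  (1,4): δ = 6.09°  ✓
  (1,5): δ = 34.32°  ·
  (2,3): δ = 134.83°  ·
  (2,4): δ = 63.58°  ·
  (2,5): δ = 23.17°  ·
  (3,4): δ = 108.75°  ·
  (3,5): δ = 68.34°  ·
  (4,5): δ = 139.59°  ·
antipodal pairs: 2

count = 2; pairs: (0,2), (1,4)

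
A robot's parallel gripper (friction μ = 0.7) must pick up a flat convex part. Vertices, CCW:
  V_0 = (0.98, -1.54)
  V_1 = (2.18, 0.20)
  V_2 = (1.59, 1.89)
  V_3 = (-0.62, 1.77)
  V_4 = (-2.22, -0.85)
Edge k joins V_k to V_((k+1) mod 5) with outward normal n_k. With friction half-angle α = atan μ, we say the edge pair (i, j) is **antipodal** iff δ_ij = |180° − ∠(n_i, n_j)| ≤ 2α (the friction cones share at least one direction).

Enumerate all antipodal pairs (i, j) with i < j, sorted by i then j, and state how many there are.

α = atan 0.7 = 34.99°;  2α = 69.98°
n_0 = (+0.8232, -0.5677)
n_1 = (+0.9441, +0.3296)
n_2 = (-0.0542, +0.9985)
n_3 = (-0.8534, +0.5212)
n_4 = (-0.2108, -0.9775)
  (0,1): δ = 126.16°  ·
  (0,2): δ = 52.30°  ✓
  (0,3): δ = 3.18°  ✓
  (0,4): δ = 112.42°  ·
  (1,2): δ = 106.14°  ·
  (1,3): δ = 50.66°  ✓
  (1,4): δ = 58.59°  ✓
  (2,3): δ = 124.52°  ·
  (2,4): δ = 15.28°  ✓
  (3,4): δ = 70.76°  ·
antipodal pairs: 5

count = 5; pairs: (0,2), (0,3), (1,3), (1,4), (2,4)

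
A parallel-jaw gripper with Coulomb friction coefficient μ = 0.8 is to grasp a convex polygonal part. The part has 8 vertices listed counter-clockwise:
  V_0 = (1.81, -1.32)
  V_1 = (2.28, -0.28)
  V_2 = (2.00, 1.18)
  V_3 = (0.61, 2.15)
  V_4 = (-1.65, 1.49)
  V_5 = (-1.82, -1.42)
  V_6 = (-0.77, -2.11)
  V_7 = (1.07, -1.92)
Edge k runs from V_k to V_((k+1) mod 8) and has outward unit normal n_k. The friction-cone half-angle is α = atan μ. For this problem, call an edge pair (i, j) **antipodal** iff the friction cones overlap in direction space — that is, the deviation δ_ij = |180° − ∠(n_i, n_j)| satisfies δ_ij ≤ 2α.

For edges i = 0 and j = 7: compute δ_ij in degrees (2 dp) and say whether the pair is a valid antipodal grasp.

α = atan 0.8 = 38.66°;  2α = 77.32°
edge 0: e_0 = (+0.47, +1.04);  n_0 = (+0.9113, -0.4118)
edge 7: e_7 = (+0.74, +0.60);  n_7 = (+0.6298, -0.7768)
∠(n_0, n_7) = 26.65°
δ = |180° − 26.65°| = 153.35°
153.35° > 2α = 77.32°  →  invalid

δ = 153.35°, invalid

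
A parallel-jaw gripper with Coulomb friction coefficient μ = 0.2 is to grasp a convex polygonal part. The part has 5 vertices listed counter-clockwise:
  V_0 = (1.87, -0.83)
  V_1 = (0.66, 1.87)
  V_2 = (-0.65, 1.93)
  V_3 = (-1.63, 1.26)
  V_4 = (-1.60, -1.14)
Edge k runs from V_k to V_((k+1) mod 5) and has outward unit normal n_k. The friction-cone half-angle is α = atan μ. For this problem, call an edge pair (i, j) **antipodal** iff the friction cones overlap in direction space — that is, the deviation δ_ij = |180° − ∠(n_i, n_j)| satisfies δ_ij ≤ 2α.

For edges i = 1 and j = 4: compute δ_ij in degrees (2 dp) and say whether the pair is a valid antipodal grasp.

α = atan 0.2 = 11.31°;  2α = 22.62°
edge 1: e_1 = (-1.31, +0.06);  n_1 = (+0.0458, +0.9990)
edge 4: e_4 = (+3.47, +0.31);  n_4 = (+0.0890, -0.9960)
∠(n_1, n_4) = 172.27°
δ = |180° − 172.27°| = 7.73°
7.73° ≤ 2α = 22.62°  →  valid

δ = 7.73°, valid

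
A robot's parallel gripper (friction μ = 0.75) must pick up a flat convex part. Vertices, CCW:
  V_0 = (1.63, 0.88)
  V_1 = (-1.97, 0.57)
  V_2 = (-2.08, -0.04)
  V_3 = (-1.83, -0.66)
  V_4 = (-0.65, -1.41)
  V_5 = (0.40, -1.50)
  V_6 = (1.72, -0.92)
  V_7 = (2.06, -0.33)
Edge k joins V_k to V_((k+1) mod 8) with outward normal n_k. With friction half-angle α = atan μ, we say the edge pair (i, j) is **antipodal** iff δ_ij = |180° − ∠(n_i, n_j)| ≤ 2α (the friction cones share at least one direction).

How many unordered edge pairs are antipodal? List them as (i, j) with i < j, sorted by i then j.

α = atan 0.75 = 36.87°;  2α = 73.74°
n_0 = (-0.0858, +0.9963)
n_1 = (-0.9841, +0.1775)
n_2 = (-0.9274, -0.3740)
n_3 = (-0.5364, -0.8440)
n_4 = (-0.0854, -0.9963)
n_5 = (+0.4023, -0.9155)
n_6 = (+0.8664, -0.4993)
n_7 = (+0.9423, +0.3349)
  (0,1): δ = 105.14°  ·
  (0,2): δ = 72.96°  ✓
  (0,3): δ = 37.36°  ✓
  (0,4): δ = 9.82°  ✓
  (0,5): δ = 18.80°  ✓
  (0,6): δ = 55.12°  ✓
  (0,7): δ = 104.64°  ·
  (1,2): δ = 147.82°  ·
  (1,3): δ = 112.22°  ·
  (1,4): δ = 84.68°  ·
  (1,5): δ = 56.06°  ✓
  (1,6): δ = 19.73°  ✓
  (1,7): δ = 29.79°  ✓
  (2,3): δ = 144.40°  ·
  (2,4): δ = 116.86°  ·
  (2,5): δ = 88.24°  ·
  (2,6): δ = 51.91°  ✓
  (2,7): δ = 2.40°  ✓
  (3,4): δ = 152.46°  ·
  (3,5): δ = 123.84°  ·
  (3,6): δ = 87.51°  ·
  (3,7): δ = 38.00°  ✓
  (4,5): δ = 151.38°  ·
  (4,6): δ = 115.05°  ·
  (4,7): δ = 65.54°  ✓
  (5,6): δ = 143.67°  ·
  (5,7): δ = 94.16°  ·
  (6,7): δ = 130.48°  ·
antipodal pairs: 12

count = 12; pairs: (0,2), (0,3), (0,4), (0,5), (0,6), (1,5), (1,6), (1,7), (2,6), (2,7), (3,7), (4,7)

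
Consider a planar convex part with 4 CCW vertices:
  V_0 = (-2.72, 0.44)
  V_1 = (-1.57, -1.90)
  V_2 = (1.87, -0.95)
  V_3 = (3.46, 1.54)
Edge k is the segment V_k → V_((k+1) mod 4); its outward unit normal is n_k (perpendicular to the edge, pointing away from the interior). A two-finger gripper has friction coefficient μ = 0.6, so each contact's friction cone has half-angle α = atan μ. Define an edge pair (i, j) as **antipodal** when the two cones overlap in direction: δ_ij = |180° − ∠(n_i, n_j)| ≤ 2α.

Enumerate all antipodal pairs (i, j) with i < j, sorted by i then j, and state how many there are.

α = atan 0.6 = 30.96°;  2α = 61.93°
n_0 = (-0.8975, -0.4411)
n_1 = (+0.2662, -0.9639)
n_2 = (+0.8428, -0.5382)
n_3 = (-0.1752, +0.9845)
  (0,1): δ = 100.73°  ·
  (0,2): δ = 58.73°  ✓
  (0,3): δ = 73.92°  ·
  (1,2): δ = 138.00°  ·
  (1,3): δ = 5.35°  ✓
  (2,3): δ = 47.35°  ✓
antipodal pairs: 3

count = 3; pairs: (0,2), (1,3), (2,3)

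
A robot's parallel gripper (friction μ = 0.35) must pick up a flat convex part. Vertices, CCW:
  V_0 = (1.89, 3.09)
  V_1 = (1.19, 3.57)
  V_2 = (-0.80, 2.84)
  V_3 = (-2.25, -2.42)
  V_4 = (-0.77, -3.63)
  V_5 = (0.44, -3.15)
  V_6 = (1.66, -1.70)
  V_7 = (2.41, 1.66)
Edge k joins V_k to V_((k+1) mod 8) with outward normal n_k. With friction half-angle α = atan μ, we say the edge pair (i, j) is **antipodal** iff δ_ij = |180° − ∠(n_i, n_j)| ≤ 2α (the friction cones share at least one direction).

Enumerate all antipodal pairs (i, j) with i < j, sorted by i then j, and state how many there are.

count = 7; pairs: (0,3), (1,4), (1,5), (2,5), (2,6), (2,7), (3,7)

α = atan 0.35 = 19.29°;  2α = 38.58°
n_0 = (+0.5655, +0.8247)
n_1 = (-0.3444, +0.9388)
n_2 = (-0.9640, +0.2658)
n_3 = (-0.6330, -0.7742)
n_4 = (+0.3687, -0.9295)
n_5 = (+0.7652, -0.6438)
n_6 = (+0.9760, -0.2179)
n_7 = (+0.9398, +0.3417)
  (0,1): δ = 125.42°  ·
  (0,2): δ = 70.97°  ·
  (0,3): δ = 4.83°  ✓
  (0,4): δ = 56.08°  ·
  (0,5): δ = 84.36°  ·
  (0,6): δ = 111.86°  ·
  (0,7): δ = 144.42°  ·
  (1,2): δ = 125.56°  ·
  (1,3): δ = 59.41°  ·
  (1,4): δ = 1.49°  ✓
  (1,5): δ = 29.78°  ✓
  (1,6): δ = 57.27°  ·
  (1,7): δ = 89.84°  ·
  (2,3): δ = 113.86°  ·
  (2,4): δ = 52.95°  ·
  (2,5): δ = 24.66°  ✓
  (2,6): δ = 2.83°  ✓
  (2,7): δ = 35.39°  ✓
  (3,4): δ = 119.09°  ·
  (3,5): δ = 90.81°  ·
  (3,6): δ = 63.31°  ·
  (3,7): δ = 30.75°  ✓
  (4,5): δ = 151.71°  ·
  (4,6): δ = 124.22°  ·
  (4,7): δ = 91.65°  ·
  (5,6): δ = 152.51°  ·
  (5,7): δ = 119.94°  ·
  (6,7): δ = 147.43°  ·
antipodal pairs: 7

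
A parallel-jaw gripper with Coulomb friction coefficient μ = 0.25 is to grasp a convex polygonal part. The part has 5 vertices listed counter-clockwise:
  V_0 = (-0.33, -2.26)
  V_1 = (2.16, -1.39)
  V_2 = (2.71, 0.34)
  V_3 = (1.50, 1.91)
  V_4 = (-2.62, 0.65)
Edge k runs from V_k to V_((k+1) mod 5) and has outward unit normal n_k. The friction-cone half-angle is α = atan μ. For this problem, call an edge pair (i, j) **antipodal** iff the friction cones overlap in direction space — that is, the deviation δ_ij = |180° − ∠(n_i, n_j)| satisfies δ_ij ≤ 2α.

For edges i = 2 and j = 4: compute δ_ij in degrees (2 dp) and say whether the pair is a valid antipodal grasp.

α = atan 0.25 = 14.04°;  2α = 28.07°
edge 2: e_2 = (-1.21, +1.57);  n_2 = (+0.7921, +0.6104)
edge 4: e_4 = (+2.29, -2.91);  n_4 = (-0.7858, -0.6184)
∠(n_2, n_4) = 179.42°
δ = |180° − 179.42°| = 0.58°
0.58° ≤ 2α = 28.07°  →  valid

δ = 0.58°, valid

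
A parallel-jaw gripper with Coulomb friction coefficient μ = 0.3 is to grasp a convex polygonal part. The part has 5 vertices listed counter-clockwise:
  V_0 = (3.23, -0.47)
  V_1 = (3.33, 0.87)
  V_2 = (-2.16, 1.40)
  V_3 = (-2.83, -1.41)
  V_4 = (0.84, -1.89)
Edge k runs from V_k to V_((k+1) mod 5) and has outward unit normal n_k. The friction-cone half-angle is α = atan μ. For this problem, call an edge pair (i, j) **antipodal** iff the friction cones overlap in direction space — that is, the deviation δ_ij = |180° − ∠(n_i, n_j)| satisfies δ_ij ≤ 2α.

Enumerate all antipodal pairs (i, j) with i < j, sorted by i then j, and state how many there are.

α = atan 0.3 = 16.70°;  2α = 33.40°
n_0 = (+0.9972, -0.0744)
n_1 = (+0.0961, +0.9954)
n_2 = (-0.9727, +0.2319)
n_3 = (-0.1297, -0.9916)
n_4 = (+0.5108, -0.8597)
  (0,1): δ = 91.25°  ·
  (0,2): δ = 9.14°  ✓
  (0,3): δ = 86.82°  ·
  (0,4): δ = 124.98°  ·
  (1,2): δ = 97.90°  ·
  (1,3): δ = 1.94°  ✓
  (1,4): δ = 36.23°  ·
  (2,3): δ = 84.04°  ·
  (2,4): δ = 45.87°  ·
  (3,4): δ = 141.83°  ·
antipodal pairs: 2

count = 2; pairs: (0,2), (1,3)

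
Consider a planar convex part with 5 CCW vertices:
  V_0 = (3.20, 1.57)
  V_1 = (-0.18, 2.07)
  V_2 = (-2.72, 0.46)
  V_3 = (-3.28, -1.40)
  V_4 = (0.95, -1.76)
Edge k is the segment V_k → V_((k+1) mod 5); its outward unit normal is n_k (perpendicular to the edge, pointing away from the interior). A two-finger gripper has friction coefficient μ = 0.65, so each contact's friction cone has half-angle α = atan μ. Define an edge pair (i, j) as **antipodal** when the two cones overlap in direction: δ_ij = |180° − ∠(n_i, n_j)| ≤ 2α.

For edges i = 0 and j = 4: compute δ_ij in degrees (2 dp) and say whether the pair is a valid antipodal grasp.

δ = 64.37°, valid

α = atan 0.65 = 33.02°;  2α = 66.05°
edge 0: e_0 = (-3.38, +0.50);  n_0 = (+0.1463, +0.9892)
edge 4: e_4 = (+2.25, +3.33);  n_4 = (+0.8286, -0.5599)
∠(n_0, n_4) = 115.63°
δ = |180° − 115.63°| = 64.37°
64.37° ≤ 2α = 66.05°  →  valid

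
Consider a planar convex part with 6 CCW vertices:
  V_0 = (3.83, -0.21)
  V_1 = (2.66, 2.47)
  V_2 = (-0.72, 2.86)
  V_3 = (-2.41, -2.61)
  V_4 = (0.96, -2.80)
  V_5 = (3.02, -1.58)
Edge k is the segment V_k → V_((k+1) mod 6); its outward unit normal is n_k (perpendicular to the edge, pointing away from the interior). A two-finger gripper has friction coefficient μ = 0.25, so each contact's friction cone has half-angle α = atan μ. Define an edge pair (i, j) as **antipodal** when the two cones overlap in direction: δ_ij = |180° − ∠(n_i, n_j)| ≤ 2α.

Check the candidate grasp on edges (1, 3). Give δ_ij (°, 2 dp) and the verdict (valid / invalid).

α = atan 0.25 = 14.04°;  2α = 28.07°
edge 1: e_1 = (-3.38, +0.39);  n_1 = (+0.1146, +0.9934)
edge 3: e_3 = (+3.37, -0.19);  n_3 = (-0.0563, -0.9984)
∠(n_1, n_3) = 176.64°
δ = |180° − 176.64°| = 3.36°
3.36° ≤ 2α = 28.07°  →  valid

δ = 3.36°, valid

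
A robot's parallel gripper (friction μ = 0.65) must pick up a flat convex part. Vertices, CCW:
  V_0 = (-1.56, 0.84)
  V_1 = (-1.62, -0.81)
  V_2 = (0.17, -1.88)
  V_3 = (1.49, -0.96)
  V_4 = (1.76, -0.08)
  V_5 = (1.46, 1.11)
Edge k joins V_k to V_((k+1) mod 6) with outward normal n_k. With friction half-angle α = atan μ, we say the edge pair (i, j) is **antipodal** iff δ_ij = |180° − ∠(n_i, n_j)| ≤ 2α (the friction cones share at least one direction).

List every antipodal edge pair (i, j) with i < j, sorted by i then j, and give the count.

α = atan 0.65 = 33.02°;  2α = 66.05°
n_0 = (-0.9993, +0.0363)
n_1 = (-0.5131, -0.8583)
n_2 = (+0.5718, -0.8204)
n_3 = (+0.9560, -0.2933)
n_4 = (+0.9697, +0.2445)
n_5 = (-0.0890, +0.9960)
  (0,1): δ = 118.79°  ·
  (0,2): δ = 53.04°  ✓
  (0,3): δ = 14.97°  ✓
  (0,4): δ = 16.23°  ✓
  (0,5): δ = 97.19°  ·
  (1,2): δ = 114.26°  ·
  (1,3): δ = 76.19°  ·
  (1,4): δ = 44.98°  ✓
  (1,5): δ = 35.98°  ✓
  (2,3): δ = 141.93°  ·
  (2,4): δ = 110.73°  ·
  (2,5): δ = 29.77°  ✓
  (3,4): δ = 148.79°  ·
  (3,5): δ = 67.83°  ·
  (4,5): δ = 99.04°  ·
antipodal pairs: 6

count = 6; pairs: (0,2), (0,3), (0,4), (1,4), (1,5), (2,5)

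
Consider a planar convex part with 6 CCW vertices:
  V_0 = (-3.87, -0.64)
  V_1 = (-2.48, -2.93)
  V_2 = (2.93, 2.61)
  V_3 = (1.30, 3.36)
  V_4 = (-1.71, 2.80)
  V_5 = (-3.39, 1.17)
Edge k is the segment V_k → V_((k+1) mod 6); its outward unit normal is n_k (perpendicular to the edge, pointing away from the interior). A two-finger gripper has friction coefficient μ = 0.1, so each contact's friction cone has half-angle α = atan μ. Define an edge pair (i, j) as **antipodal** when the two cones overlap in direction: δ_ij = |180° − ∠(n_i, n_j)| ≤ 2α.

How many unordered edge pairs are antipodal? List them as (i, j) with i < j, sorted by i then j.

α = atan 0.1 = 5.71°;  2α = 11.42°
n_0 = (-0.8548, -0.5189)
n_1 = (+0.7155, -0.6987)
n_2 = (+0.4180, +0.9084)
n_3 = (-0.1829, +0.9831)
n_4 = (-0.6963, +0.7177)
n_5 = (-0.9666, +0.2563)
  (0,1): δ = 75.58°  ·
  (0,2): δ = 34.03°  ·
  (0,3): δ = 69.28°  ·
  (0,4): δ = 102.88°  ·
  (0,5): δ = 133.89°  ·
  (1,2): δ = 70.39°  ·
  (1,3): δ = 35.14°  ·
  (1,4): δ = 1.55°  ✓
  (1,5): δ = 29.47°  ·
  (2,3): δ = 144.75°  ·
  (2,4): δ = 111.16°  ·
  (2,5): δ = 80.14°  ·
  (3,4): δ = 146.40°  ·
  (3,5): δ = 115.39°  ·
  (4,5): δ = 148.99°  ·
antipodal pairs: 1

count = 1; pairs: (1,4)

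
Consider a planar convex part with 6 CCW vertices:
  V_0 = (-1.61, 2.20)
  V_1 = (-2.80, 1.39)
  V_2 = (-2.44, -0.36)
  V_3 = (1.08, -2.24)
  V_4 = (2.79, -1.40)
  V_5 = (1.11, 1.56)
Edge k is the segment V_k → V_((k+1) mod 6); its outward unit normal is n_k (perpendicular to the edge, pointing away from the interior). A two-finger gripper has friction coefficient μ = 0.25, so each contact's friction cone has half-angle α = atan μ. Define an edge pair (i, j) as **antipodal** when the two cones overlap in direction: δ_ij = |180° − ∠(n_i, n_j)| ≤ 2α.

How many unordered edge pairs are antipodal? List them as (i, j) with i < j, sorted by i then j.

α = atan 0.25 = 14.04°;  2α = 28.07°
n_0 = (-0.5627, +0.8267)
n_1 = (-0.9795, -0.2015)
n_2 = (-0.4711, -0.8821)
n_3 = (+0.4409, -0.8976)
n_4 = (+0.8697, +0.4936)
n_5 = (+0.2290, +0.9734)
  (0,1): δ = 112.62°  ·
  (0,2): δ = 62.35°  ·
  (0,3): δ = 8.08°  ✓
  (0,4): δ = 85.34°  ·
  (0,5): δ = 132.52°  ·
  (1,2): δ = 129.73°  ·
  (1,3): δ = 75.46°  ·
  (1,4): δ = 17.95°  ✓
  (1,5): δ = 65.14°  ·
  (2,3): δ = 125.73°  ·
  (2,4): δ = 32.32°  ·
  (2,5): δ = 14.87°  ✓
  (3,4): δ = 86.58°  ·
  (3,5): δ = 39.40°  ·
  (4,5): δ = 132.82°  ·
antipodal pairs: 3

count = 3; pairs: (0,3), (1,4), (2,5)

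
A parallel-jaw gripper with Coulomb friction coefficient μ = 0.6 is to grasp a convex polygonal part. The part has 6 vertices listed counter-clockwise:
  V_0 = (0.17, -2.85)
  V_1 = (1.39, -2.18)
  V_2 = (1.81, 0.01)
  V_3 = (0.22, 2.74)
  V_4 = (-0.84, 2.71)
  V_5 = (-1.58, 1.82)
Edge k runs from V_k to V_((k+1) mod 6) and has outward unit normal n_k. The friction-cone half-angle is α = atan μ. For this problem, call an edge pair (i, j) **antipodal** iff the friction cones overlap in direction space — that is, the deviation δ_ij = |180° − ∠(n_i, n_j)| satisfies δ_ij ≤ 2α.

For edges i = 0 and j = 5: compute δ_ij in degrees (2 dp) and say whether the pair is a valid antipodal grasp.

α = atan 0.6 = 30.96°;  2α = 61.93°
edge 0: e_0 = (+1.22, +0.67);  n_0 = (+0.4814, -0.8765)
edge 5: e_5 = (+1.75, -4.67);  n_5 = (-0.9364, -0.3509)
∠(n_0, n_5) = 98.23°
δ = |180° − 98.23°| = 81.77°
81.77° > 2α = 61.93°  →  invalid

δ = 81.77°, invalid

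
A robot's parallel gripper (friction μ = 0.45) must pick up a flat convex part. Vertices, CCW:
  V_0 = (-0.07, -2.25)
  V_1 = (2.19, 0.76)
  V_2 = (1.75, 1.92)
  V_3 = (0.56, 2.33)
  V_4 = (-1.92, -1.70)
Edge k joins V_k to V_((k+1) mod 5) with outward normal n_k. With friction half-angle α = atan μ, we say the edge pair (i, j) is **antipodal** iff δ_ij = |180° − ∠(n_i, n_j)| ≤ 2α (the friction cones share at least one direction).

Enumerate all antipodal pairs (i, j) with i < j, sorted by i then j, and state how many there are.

α = atan 0.45 = 24.23°;  2α = 48.46°
n_0 = (+0.7997, -0.6004)
n_1 = (+0.9350, +0.3547)
n_2 = (+0.3257, +0.9455)
n_3 = (-0.8517, +0.5241)
n_4 = (-0.2850, -0.9585)
  (0,1): δ = 122.33°  ·
  (0,2): δ = 72.11°  ·
  (0,3): δ = 5.29°  ✓
  (0,4): δ = 110.34°  ·
  (1,2): δ = 129.78°  ·
  (1,3): δ = 52.38°  ·
  (1,4): δ = 52.67°  ·
  (2,3): δ = 102.60°  ·
  (2,4): δ = 2.45°  ✓
  (3,4): δ = 74.95°  ·
antipodal pairs: 2

count = 2; pairs: (0,3), (2,4)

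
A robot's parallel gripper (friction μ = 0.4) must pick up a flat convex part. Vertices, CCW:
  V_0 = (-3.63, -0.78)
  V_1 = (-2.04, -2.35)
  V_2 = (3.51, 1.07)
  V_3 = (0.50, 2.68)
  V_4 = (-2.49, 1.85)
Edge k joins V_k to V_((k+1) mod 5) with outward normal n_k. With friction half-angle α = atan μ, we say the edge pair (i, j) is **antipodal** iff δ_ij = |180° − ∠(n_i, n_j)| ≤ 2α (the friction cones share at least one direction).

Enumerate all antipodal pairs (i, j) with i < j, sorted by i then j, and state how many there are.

count = 3; pairs: (0,2), (1,3), (1,4)

α = atan 0.4 = 21.80°;  2α = 43.60°
n_0 = (-0.7026, -0.7116)
n_1 = (+0.5246, -0.8513)
n_2 = (+0.4717, +0.8818)
n_3 = (-0.2675, +0.9636)
n_4 = (-0.9175, +0.3977)
  (0,1): δ = 103.72°  ·
  (0,2): δ = 16.50°  ✓
  (0,3): δ = 60.15°  ·
  (0,4): δ = 111.20°  ·
  (1,2): δ = 59.78°  ·
  (1,3): δ = 16.13°  ✓
  (1,4): δ = 34.92°  ✓
  (2,3): δ = 136.34°  ·
  (2,4): δ = 85.29°  ·
  (3,4): δ = 128.95°  ·
antipodal pairs: 3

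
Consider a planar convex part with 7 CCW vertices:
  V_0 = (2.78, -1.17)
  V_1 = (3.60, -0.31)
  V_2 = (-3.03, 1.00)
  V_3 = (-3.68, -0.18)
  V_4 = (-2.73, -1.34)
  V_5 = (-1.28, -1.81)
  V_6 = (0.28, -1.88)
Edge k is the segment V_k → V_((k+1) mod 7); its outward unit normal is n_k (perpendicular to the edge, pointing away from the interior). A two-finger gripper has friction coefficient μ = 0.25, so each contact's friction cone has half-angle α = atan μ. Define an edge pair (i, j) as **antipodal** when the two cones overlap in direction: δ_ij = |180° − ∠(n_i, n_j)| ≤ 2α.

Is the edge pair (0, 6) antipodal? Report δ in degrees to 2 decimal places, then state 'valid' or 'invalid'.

δ = 149.49°, invalid

α = atan 0.25 = 14.04°;  2α = 28.07°
edge 0: e_0 = (+0.82, +0.86);  n_0 = (+0.7237, -0.6901)
edge 6: e_6 = (+2.50, +0.71);  n_6 = (+0.2732, -0.9620)
∠(n_0, n_6) = 30.51°
δ = |180° − 30.51°| = 149.49°
149.49° > 2α = 28.07°  →  invalid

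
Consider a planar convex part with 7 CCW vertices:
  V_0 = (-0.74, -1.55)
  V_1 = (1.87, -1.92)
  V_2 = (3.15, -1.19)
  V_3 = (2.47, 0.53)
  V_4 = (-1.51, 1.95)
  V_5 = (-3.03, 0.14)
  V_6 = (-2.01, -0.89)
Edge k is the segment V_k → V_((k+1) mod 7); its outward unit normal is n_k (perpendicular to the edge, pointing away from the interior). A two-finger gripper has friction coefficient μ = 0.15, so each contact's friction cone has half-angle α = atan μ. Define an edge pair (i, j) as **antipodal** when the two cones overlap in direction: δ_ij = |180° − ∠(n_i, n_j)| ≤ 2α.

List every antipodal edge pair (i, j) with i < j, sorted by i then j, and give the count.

count = 2; pairs: (0,3), (3,6)

α = atan 0.15 = 8.53°;  2α = 17.06°
n_0 = (-0.1404, -0.9901)
n_1 = (+0.4954, -0.8687)
n_2 = (+0.9300, +0.3677)
n_3 = (+0.3360, +0.9418)
n_4 = (-0.7658, +0.6431)
n_5 = (-0.7105, -0.7036)
n_6 = (-0.4611, -0.8873)
  (0,1): δ = 142.23°  ·
  (0,2): δ = 60.36°  ·
  (0,3): δ = 11.57°  ✓
  (0,4): δ = 58.05°  ·
  (0,5): δ = 142.79°  ·
  (0,6): δ = 160.61°  ·
  (1,2): δ = 98.13°  ·
  (1,3): δ = 49.33°  ·
  (1,4): δ = 20.28°  ·
  (1,5): δ = 105.02°  ·
  (1,6): δ = 122.84°  ·
  (2,3): δ = 131.21°  ·
  (2,4): δ = 61.59°  ·
  (2,5): δ = 23.15°  ·
  (2,6): δ = 40.97°  ·
  (3,4): δ = 110.39°  ·
  (3,5): δ = 25.64°  ·
  (3,6): δ = 7.82°  ✓
  (4,5): δ = 95.26°  ·
  (4,6): δ = 77.44°  ·
  (5,6): δ = 162.18°  ·
antipodal pairs: 2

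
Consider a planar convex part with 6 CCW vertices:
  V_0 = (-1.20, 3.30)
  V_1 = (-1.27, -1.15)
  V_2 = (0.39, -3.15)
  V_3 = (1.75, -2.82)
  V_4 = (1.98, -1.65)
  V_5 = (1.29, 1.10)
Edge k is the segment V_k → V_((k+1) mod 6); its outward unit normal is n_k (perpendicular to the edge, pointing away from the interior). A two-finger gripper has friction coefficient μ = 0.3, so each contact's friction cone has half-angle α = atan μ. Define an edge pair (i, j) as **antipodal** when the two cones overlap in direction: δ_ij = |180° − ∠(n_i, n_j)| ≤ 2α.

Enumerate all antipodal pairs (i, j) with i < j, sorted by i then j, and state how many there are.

α = atan 0.3 = 16.70°;  2α = 33.40°
n_0 = (-0.9999, +0.0157)
n_1 = (-0.7695, -0.6387)
n_2 = (+0.2358, -0.9718)
n_3 = (+0.9812, -0.1929)
n_4 = (+0.9699, +0.2434)
n_5 = (+0.6621, +0.7494)
  (0,1): δ = 139.41°  ·
  (0,2): δ = 75.46°  ·
  (0,3): δ = 10.22°  ✓
  (0,4): δ = 14.99°  ✓
  (0,5): δ = 49.44°  ·
  (1,2): δ = 116.05°  ·
  (1,3): δ = 50.81°  ·
  (1,4): δ = 25.61°  ✓
  (1,5): δ = 8.85°  ✓
  (2,3): δ = 114.76°  ·
  (2,4): δ = 89.55°  ·
  (2,5): δ = 55.10°  ·
  (3,4): δ = 154.79°  ·
  (3,5): δ = 120.34°  ·
  (4,5): δ = 145.55°  ·
antipodal pairs: 4

count = 4; pairs: (0,3), (0,4), (1,4), (1,5)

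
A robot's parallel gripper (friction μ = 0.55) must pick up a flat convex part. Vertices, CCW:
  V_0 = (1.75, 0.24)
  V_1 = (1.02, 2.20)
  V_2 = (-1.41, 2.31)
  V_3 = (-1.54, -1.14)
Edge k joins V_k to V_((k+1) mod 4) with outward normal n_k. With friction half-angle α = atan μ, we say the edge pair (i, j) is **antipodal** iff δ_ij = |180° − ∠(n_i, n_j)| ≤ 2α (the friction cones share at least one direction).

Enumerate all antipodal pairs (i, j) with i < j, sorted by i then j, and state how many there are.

α = atan 0.55 = 28.81°;  2α = 57.62°
n_0 = (+0.9371, +0.3490)
n_1 = (+0.0452, +0.9990)
n_2 = (-0.9993, +0.0377)
n_3 = (+0.3868, -0.9222)
  (0,1): δ = 113.02°  ·
  (0,2): δ = 22.59°  ✓
  (0,3): δ = 92.33°  ·
  (1,2): δ = 89.57°  ·
  (1,3): δ = 25.35°  ✓
  (2,3): δ = 65.09°  ·
antipodal pairs: 2

count = 2; pairs: (0,2), (1,3)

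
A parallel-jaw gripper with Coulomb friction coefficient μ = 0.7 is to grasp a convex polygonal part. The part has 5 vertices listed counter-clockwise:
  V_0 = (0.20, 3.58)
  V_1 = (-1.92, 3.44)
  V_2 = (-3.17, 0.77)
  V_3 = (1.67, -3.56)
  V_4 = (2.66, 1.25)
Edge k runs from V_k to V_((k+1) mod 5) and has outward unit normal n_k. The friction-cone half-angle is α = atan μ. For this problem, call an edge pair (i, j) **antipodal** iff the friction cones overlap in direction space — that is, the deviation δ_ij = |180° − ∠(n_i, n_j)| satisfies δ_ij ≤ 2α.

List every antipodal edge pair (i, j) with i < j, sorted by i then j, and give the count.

α = atan 0.7 = 34.99°;  2α = 69.98°
n_0 = (-0.0659, +0.9978)
n_1 = (-0.9057, +0.4240)
n_2 = (-0.6667, -0.7453)
n_3 = (+0.9795, -0.2016)
n_4 = (+0.6877, +0.7260)
  (0,1): δ = 118.87°  ·
  (0,2): δ = 45.59°  ✓
  (0,3): δ = 74.59°  ·
  (0,4): δ = 132.78°  ·
  (1,2): δ = 106.73°  ·
  (1,3): δ = 13.46°  ✓
  (1,4): δ = 71.64°  ·
  (2,3): δ = 59.81°  ✓
  (2,4): δ = 1.63°  ✓
  (3,4): δ = 121.82°  ·
antipodal pairs: 4

count = 4; pairs: (0,2), (1,3), (2,3), (2,4)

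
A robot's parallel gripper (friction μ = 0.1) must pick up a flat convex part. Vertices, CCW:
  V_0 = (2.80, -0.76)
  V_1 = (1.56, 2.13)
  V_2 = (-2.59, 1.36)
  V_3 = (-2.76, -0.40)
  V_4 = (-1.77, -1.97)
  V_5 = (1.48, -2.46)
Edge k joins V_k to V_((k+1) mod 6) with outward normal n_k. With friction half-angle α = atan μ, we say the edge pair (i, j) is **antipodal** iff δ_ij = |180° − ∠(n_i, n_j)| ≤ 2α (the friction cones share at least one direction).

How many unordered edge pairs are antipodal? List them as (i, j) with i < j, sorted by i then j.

α = atan 0.1 = 5.71°;  2α = 11.42°
n_0 = (+0.9190, +0.3943)
n_1 = (-0.1824, +0.9832)
n_2 = (-0.9954, +0.0961)
n_3 = (-0.8459, -0.5334)
n_4 = (-0.1491, -0.9888)
n_5 = (+0.7899, -0.6133)
  (0,1): δ = 102.71°  ·
  (0,2): δ = 28.74°  ·
  (0,3): δ = 9.01°  ✓
  (0,4): δ = 58.20°  ·
  (0,5): δ = 118.95°  ·
  (1,2): δ = 106.03°  ·
  (1,3): δ = 68.28°  ·
  (1,4): δ = 19.09°  ·
  (1,5): δ = 41.66°  ·
  (2,3): δ = 142.25°  ·
  (2,4): δ = 93.06°  ·
  (2,5): δ = 32.31°  ·
  (3,4): δ = 130.81°  ·
  (3,5): δ = 70.06°  ·
  (4,5): δ = 119.25°  ·
antipodal pairs: 1

count = 1; pairs: (0,3)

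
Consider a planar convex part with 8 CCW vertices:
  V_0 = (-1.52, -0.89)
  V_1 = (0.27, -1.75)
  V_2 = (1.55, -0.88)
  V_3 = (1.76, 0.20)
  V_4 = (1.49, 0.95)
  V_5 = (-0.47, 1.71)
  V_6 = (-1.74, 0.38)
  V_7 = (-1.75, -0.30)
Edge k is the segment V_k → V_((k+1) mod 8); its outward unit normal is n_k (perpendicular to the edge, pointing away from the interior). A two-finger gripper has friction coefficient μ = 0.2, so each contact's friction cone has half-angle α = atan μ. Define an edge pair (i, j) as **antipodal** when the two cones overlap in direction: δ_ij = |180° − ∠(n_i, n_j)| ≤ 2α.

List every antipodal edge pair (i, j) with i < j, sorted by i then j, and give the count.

count = 5; pairs: (0,4), (1,5), (2,6), (3,6), (3,7)

α = atan 0.2 = 11.31°;  2α = 22.62°
n_0 = (-0.4331, -0.9014)
n_1 = (+0.5621, -0.8270)
n_2 = (+0.9816, -0.1909)
n_3 = (+0.9409, +0.3387)
n_4 = (+0.3615, +0.9324)
n_5 = (-0.7232, +0.6906)
n_6 = (-0.9999, +0.0147)
n_7 = (-0.9317, -0.3632)
  (0,1): δ = 120.13°  ·
  (0,2): δ = 75.34°  ·
  (0,3): δ = 44.54°  ·
  (0,4): δ = 4.47°  ✓
  (0,5): δ = 71.98°  ·
  (0,6): δ = 114.82°  ·
  (0,7): δ = 136.96°  ·
  (1,2): δ = 135.21°  ·
  (1,3): δ = 104.40°  ·
  (1,4): δ = 55.40°  ·
  (1,5): δ = 12.12°  ✓
  (1,6): δ = 54.95°  ·
  (1,7): δ = 77.09°  ·
  (2,3): δ = 149.20°  ·
  (2,4): δ = 100.19°  ·
  (2,5): δ = 32.67°  ·
  (2,6): δ = 10.16°  ✓
  (2,7): δ = 32.30°  ·
  (3,4): δ = 130.99°  ·
  (3,5): δ = 63.48°  ·
  (3,6): δ = 20.64°  ✓
  (3,7): δ = 1.50°  ✓
  (4,5): δ = 112.48°  ·
  (4,6): δ = 69.65°  ·
  (4,7): δ = 47.51°  ·
  (5,6): δ = 137.16°  ·
  (5,7): δ = 115.02°  ·
  (6,7): δ = 157.86°  ·
antipodal pairs: 5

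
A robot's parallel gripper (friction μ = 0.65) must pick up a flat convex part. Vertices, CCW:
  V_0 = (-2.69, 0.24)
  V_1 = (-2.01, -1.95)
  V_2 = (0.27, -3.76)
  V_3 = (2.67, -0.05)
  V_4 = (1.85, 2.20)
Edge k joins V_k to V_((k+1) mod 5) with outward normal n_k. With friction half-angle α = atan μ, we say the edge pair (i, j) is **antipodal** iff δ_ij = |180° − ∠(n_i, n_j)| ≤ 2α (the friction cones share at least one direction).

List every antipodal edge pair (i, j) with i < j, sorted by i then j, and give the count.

α = atan 0.65 = 33.02°;  2α = 66.05°
n_0 = (-0.9550, -0.2965)
n_1 = (-0.6218, -0.7832)
n_2 = (+0.8396, -0.5432)
n_3 = (+0.9395, +0.3424)
n_4 = (-0.3964, +0.9181)
  (0,1): δ = 145.69°  ·
  (0,2): δ = 50.15°  ✓
  (0,3): δ = 2.77°  ✓
  (0,4): δ = 96.10°  ·
  (1,2): δ = 84.45°  ·
  (1,3): δ = 31.53°  ✓
  (1,4): δ = 61.80°  ✓
  (2,3): δ = 127.08°  ·
  (2,4): δ = 33.75°  ✓
  (3,4): δ = 86.67°  ·
antipodal pairs: 5

count = 5; pairs: (0,2), (0,3), (1,3), (1,4), (2,4)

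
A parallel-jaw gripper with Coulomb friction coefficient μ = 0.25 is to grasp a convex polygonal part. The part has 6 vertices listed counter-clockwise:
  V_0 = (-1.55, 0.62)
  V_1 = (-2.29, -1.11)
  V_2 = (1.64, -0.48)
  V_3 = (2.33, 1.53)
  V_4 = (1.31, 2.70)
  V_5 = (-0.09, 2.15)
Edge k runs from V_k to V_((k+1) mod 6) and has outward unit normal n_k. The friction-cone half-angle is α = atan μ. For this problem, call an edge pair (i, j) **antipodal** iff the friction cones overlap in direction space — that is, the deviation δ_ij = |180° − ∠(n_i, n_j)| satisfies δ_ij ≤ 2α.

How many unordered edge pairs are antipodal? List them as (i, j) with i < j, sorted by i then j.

α = atan 0.25 = 14.04°;  2α = 28.07°
n_0 = (-0.9194, +0.3933)
n_1 = (+0.1583, -0.9874)
n_2 = (+0.9458, -0.3247)
n_3 = (+0.7538, +0.6571)
n_4 = (-0.3657, +0.9308)
n_5 = (-0.7235, +0.6904)
  (0,1): δ = 57.73°  ·
  (0,2): δ = 4.21°  ✓
  (0,3): δ = 64.24°  ·
  (0,4): δ = 134.61°  ·
  (0,5): δ = 159.50°  ·
  (1,2): δ = 118.05°  ·
  (1,3): δ = 58.03°  ·
  (1,4): δ = 12.34°  ✓
  (1,5): δ = 37.23°  ·
  (2,3): δ = 119.97°  ·
  (2,4): δ = 49.61°  ·
  (2,5): δ = 24.71°  ✓
  (3,4): δ = 109.63°  ·
  (3,5): δ = 84.74°  ·
  (4,5): δ = 155.11°  ·
antipodal pairs: 3

count = 3; pairs: (0,2), (1,4), (2,5)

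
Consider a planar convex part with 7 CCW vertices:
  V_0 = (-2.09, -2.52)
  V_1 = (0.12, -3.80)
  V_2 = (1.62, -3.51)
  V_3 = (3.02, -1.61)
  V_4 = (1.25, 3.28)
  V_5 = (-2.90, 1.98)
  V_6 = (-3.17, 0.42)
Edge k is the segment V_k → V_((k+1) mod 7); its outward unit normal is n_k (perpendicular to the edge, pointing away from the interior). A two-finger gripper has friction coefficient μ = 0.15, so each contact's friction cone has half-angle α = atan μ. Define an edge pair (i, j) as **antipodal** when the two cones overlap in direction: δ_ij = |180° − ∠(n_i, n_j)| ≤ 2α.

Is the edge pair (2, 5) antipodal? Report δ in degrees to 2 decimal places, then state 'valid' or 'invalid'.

δ = 26.57°, invalid

α = atan 0.15 = 8.53°;  2α = 17.06°
edge 2: e_2 = (+1.40, +1.90);  n_2 = (+0.8051, -0.5932)
edge 5: e_5 = (-0.27, -1.56);  n_5 = (-0.9854, +0.1705)
∠(n_2, n_5) = 153.43°
δ = |180° − 153.43°| = 26.57°
26.57° > 2α = 17.06°  →  invalid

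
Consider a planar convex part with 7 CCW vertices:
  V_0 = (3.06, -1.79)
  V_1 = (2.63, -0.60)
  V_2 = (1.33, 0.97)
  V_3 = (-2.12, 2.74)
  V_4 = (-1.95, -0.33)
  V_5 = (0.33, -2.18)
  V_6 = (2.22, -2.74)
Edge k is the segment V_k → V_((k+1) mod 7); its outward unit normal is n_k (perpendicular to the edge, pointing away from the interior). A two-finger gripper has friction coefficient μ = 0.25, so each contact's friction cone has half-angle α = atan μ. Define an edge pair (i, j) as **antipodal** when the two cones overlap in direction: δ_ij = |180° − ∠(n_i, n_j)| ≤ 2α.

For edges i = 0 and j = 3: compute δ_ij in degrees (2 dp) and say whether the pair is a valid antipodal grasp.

δ = 16.70°, valid

α = atan 0.25 = 14.04°;  2α = 28.07°
edge 0: e_0 = (-0.43, +1.19);  n_0 = (+0.9405, +0.3398)
edge 3: e_3 = (+0.17, -3.07);  n_3 = (-0.9985, -0.0553)
∠(n_0, n_3) = 163.30°
δ = |180° − 163.30°| = 16.70°
16.70° ≤ 2α = 28.07°  →  valid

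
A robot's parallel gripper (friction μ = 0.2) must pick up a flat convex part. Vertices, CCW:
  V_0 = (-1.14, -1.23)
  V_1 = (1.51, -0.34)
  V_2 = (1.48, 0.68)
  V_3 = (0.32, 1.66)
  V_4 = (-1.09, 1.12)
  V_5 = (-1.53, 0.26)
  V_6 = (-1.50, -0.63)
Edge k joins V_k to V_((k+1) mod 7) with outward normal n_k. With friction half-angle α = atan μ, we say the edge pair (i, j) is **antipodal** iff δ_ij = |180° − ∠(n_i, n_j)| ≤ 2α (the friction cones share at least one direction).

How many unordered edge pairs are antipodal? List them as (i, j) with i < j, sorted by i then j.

count = 3; pairs: (0,3), (1,5), (2,6)

α = atan 0.2 = 11.31°;  2α = 22.62°
n_0 = (+0.3184, -0.9480)
n_1 = (+0.9996, +0.0294)
n_2 = (+0.6454, +0.7639)
n_3 = (-0.3576, +0.9339)
n_4 = (-0.8902, +0.4555)
n_5 = (-0.9994, -0.0337)
n_6 = (-0.8575, -0.5145)
  (0,1): δ = 106.88°  ·
  (0,2): δ = 58.76°  ·
  (0,3): δ = 2.39°  ✓
  (0,4): δ = 44.34°  ·
  (0,5): δ = 73.37°  ·
  (0,6): δ = 102.40°  ·
  (1,2): δ = 131.88°  ·
  (1,3): δ = 70.73°  ·
  (1,4): δ = 28.78°  ·
  (1,5): δ = 0.25°  ✓
  (1,6): δ = 29.28°  ·
  (2,3): δ = 118.85°  ·
  (2,4): δ = 76.90°  ·
  (2,5): δ = 47.88°  ·
  (2,6): δ = 18.84°  ✓
  (3,4): δ = 138.05°  ·
  (3,5): δ = 109.03°  ·
  (3,6): δ = 79.99°  ·
  (4,5): δ = 150.97°  ·
  (4,6): δ = 121.94°  ·
  (5,6): δ = 150.97°  ·
antipodal pairs: 3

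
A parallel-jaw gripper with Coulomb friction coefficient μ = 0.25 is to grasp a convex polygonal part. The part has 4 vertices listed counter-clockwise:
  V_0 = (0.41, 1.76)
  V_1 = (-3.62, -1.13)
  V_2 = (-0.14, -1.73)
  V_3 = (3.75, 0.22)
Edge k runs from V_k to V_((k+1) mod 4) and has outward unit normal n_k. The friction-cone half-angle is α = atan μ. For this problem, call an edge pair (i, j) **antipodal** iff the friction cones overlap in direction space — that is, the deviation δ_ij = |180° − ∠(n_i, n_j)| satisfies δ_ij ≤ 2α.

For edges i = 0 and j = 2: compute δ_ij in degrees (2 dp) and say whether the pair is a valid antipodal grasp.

α = atan 0.25 = 14.04°;  2α = 28.07°
edge 0: e_0 = (-4.03, -2.89);  n_0 = (-0.5828, +0.8126)
edge 2: e_2 = (+3.89, +1.95);  n_2 = (+0.4481, -0.8940)
∠(n_0, n_2) = 170.98°
δ = |180° − 170.98°| = 9.02°
9.02° ≤ 2α = 28.07°  →  valid

δ = 9.02°, valid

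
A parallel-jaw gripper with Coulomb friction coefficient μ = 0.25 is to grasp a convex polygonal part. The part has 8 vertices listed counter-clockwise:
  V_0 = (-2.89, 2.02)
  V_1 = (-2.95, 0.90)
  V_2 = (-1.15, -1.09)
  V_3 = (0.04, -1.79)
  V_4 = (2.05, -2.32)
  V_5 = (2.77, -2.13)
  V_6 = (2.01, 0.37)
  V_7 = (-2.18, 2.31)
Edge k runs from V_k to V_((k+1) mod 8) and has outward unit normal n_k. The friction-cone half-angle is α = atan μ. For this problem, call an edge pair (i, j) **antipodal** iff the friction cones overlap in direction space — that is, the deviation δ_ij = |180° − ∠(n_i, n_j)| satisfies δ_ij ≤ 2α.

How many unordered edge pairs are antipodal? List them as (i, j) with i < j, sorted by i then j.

count = 6; pairs: (0,5), (1,5), (1,6), (2,6), (3,6), (4,7)

α = atan 0.25 = 14.04°;  2α = 28.07°
n_0 = (-0.9986, +0.0535)
n_1 = (-0.7416, -0.6708)
n_2 = (-0.5070, -0.8619)
n_3 = (-0.2550, -0.9669)
n_4 = (+0.2552, -0.9669)
n_5 = (+0.9568, +0.2909)
n_6 = (+0.4202, +0.9075)
n_7 = (-0.3781, +0.9258)
  (0,1): δ = 134.80°  ·
  (0,2): δ = 117.40°  ·
  (0,3): δ = 101.71°  ·
  (0,4): δ = 72.15°  ·
  (0,5): δ = 19.98°  ✓
  (0,6): δ = 68.22°  ·
  (0,7): δ = 115.28°  ·
  (1,2): δ = 162.60°  ·
  (1,3): δ = 146.90°  ·
  (1,4): δ = 117.35°  ·
  (1,5): δ = 25.22°  ✓
  (1,6): δ = 23.03°  ✓
  (1,7): δ = 70.09°  ·
  (2,3): δ = 164.31°  ·
  (2,4): δ = 134.75°  ·
  (2,5): δ = 42.63°  ·
  (2,6): δ = 5.62°  ✓
  (2,7): δ = 52.68°  ·
  (3,4): δ = 150.45°  ·
  (3,5): δ = 58.32°  ·
  (3,6): δ = 10.07°  ✓
  (3,7): δ = 36.99°  ·
  (4,5): δ = 87.87°  ·
  (4,6): δ = 39.63°  ·
  (4,7): δ = 7.43°  ✓
  (5,6): δ = 131.75°  ·
  (5,7): δ = 84.69°  ·
  (6,7): δ = 132.94°  ·
antipodal pairs: 6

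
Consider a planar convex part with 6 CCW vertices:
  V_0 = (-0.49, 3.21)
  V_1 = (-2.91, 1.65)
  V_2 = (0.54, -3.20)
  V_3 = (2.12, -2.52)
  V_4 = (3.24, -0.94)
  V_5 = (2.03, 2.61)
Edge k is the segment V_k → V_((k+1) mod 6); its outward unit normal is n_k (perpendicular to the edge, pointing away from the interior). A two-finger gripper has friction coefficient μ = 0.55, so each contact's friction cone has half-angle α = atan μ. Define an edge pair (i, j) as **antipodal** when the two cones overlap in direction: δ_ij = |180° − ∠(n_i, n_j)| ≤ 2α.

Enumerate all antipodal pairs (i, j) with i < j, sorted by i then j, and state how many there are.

α = atan 0.55 = 28.81°;  2α = 57.62°
n_0 = (-0.5418, +0.8405)
n_1 = (-0.8149, -0.5796)
n_2 = (+0.3953, -0.9185)
n_3 = (+0.8158, -0.5783)
n_4 = (+0.9465, +0.3226)
n_5 = (+0.2316, +0.9728)
  (0,1): δ = 87.38°  ·
  (0,2): δ = 9.52°  ✓
  (0,3): δ = 21.86°  ✓
  (0,4): δ = 76.01°  ·
  (0,5): δ = 133.80°  ·
  (1,2): δ = 102.14°  ·
  (1,3): δ = 70.76°  ·
  (1,4): δ = 16.60°  ✓
  (1,5): δ = 41.18°  ✓
  (2,3): δ = 148.62°  ·
  (2,4): δ = 94.46°  ·
  (2,5): δ = 36.68°  ✓
  (3,4): δ = 125.85°  ·
  (3,5): δ = 68.06°  ·
  (4,5): δ = 122.21°  ·
antipodal pairs: 5

count = 5; pairs: (0,2), (0,3), (1,4), (1,5), (2,5)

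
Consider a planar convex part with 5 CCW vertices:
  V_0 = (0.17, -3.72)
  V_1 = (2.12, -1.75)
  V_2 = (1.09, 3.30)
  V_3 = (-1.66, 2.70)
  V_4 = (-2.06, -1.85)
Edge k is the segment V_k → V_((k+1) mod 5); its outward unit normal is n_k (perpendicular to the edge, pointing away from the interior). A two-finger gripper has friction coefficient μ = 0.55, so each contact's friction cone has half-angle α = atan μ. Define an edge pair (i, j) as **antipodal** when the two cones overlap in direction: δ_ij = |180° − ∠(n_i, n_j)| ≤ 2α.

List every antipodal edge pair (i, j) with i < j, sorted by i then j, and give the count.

count = 5; pairs: (0,2), (0,3), (1,3), (1,4), (2,4)

α = atan 0.55 = 28.81°;  2α = 57.62°
n_0 = (+0.7107, -0.7035)
n_1 = (+0.9798, +0.1998)
n_2 = (-0.2132, +0.9770)
n_3 = (-0.9962, +0.0876)
n_4 = (-0.6425, -0.7662)
  (0,1): δ = 123.76°  ·
  (0,2): δ = 32.98°  ✓
  (0,3): δ = 39.68°  ✓
  (0,4): δ = 94.73°  ·
  (1,2): δ = 89.22°  ·
  (1,3): δ = 16.55°  ✓
  (1,4): δ = 38.49°  ✓
  (2,3): δ = 107.33°  ·
  (2,4): δ = 52.29°  ✓
  (3,4): δ = 124.96°  ·
antipodal pairs: 5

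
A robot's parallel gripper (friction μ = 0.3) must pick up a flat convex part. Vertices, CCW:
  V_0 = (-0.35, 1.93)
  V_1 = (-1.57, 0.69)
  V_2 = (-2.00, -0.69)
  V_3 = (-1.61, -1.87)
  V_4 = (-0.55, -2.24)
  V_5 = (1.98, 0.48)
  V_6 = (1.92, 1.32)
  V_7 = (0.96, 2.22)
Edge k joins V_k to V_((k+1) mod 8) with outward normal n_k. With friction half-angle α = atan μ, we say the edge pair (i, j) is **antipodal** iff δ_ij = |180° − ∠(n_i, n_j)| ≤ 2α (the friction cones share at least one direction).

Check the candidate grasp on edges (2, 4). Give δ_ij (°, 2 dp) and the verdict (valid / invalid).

α = atan 0.3 = 16.70°;  2α = 33.40°
edge 2: e_2 = (+0.39, -1.18);  n_2 = (-0.9495, -0.3138)
edge 4: e_4 = (+2.53, +2.72);  n_4 = (+0.7322, -0.6811)
∠(n_2, n_4) = 118.78°
δ = |180° − 118.78°| = 61.22°
61.22° > 2α = 33.40°  →  invalid

δ = 61.22°, invalid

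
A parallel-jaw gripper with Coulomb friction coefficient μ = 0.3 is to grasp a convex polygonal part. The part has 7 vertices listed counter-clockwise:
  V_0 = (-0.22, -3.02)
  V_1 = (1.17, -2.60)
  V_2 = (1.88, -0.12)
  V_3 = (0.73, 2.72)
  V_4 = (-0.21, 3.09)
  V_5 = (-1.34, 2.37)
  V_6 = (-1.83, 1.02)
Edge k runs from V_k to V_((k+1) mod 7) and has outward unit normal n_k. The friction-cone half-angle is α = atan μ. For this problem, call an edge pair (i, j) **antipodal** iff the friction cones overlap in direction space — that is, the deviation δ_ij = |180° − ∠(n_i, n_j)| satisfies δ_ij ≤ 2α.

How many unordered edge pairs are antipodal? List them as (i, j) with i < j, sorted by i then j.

count = 3; pairs: (0,4), (1,5), (2,6)

α = atan 0.3 = 16.70°;  2α = 33.40°
n_0 = (+0.2892, -0.9573)
n_1 = (+0.9614, -0.2752)
n_2 = (+0.9269, +0.3753)
n_3 = (+0.3663, +0.9305)
n_4 = (-0.5374, +0.8434)
n_5 = (-0.9400, +0.3412)
n_6 = (-0.9290, -0.3702)
  (0,1): δ = 122.79°  ·
  (0,2): δ = 84.77°  ·
  (0,3): δ = 38.30°  ·
  (0,4): δ = 15.69°  ✓
  (0,5): δ = 53.24°  ·
  (0,6): δ = 94.92°  ·
  (1,2): δ = 141.98°  ·
  (1,3): δ = 95.51°  ·
  (1,4): δ = 41.52°  ·
  (1,5): δ = 3.97°  ✓
  (1,6): δ = 37.70°  ·
  (2,3): δ = 133.53°  ·
  (2,4): δ = 79.54°  ·
  (2,5): δ = 41.99°  ·
  (2,6): δ = 0.32°  ✓
  (3,4): δ = 126.01°  ·
  (3,5): δ = 88.46°  ·
  (3,6): δ = 46.79°  ·
  (4,5): δ = 142.45°  ·
  (4,6): δ = 100.78°  ·
  (5,6): δ = 138.32°  ·
antipodal pairs: 3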